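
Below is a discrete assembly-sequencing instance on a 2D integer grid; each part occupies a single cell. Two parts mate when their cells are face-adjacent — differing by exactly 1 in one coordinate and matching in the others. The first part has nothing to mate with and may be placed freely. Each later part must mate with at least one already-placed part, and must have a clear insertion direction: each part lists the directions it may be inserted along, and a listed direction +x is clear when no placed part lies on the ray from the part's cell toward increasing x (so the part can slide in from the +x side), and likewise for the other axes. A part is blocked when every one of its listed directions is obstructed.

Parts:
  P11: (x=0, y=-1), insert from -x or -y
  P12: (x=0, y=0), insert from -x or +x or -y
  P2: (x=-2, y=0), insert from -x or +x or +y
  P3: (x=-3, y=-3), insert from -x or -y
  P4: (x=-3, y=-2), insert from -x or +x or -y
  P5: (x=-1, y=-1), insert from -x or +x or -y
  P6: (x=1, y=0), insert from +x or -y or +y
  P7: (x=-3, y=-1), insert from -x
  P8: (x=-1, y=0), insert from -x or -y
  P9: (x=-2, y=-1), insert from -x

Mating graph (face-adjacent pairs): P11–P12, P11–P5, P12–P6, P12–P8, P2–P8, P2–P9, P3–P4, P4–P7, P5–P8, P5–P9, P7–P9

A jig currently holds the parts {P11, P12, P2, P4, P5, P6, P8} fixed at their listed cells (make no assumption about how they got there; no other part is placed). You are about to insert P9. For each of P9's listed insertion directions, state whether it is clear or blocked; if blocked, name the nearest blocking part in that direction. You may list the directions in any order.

-x: ray from P9(-2, -1) has no placed part ⇒ clear

-x: clear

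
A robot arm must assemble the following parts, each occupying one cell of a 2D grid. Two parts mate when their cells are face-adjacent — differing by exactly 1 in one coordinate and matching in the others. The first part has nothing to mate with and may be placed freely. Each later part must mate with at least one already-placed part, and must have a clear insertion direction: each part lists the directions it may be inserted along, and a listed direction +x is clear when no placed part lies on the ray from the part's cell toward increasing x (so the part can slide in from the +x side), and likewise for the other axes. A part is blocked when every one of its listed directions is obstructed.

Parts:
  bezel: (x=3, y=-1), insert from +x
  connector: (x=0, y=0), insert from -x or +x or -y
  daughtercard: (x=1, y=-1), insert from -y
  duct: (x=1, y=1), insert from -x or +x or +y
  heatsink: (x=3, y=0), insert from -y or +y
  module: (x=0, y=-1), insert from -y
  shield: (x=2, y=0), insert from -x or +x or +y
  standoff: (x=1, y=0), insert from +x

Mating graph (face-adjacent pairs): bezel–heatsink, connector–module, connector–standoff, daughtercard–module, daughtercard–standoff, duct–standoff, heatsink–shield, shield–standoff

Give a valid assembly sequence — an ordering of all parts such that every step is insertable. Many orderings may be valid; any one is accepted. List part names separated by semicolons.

1. duct@(1, 1) [-x clear] — {duct}
2. standoff@(1, 0) [+x clear] — {duct, standoff}
3. daughtercard@(1, -1) [-y clear] — {daughtercard, duct, standoff}
4. module@(0, -1) [-y clear] — {daughtercard, duct, module, standoff}
5. shield@(2, 0) [+x clear] — {daughtercard, duct, module, shield, standoff}
6. heatsink@(3, 0) [-y clear] — {daughtercard, duct, heatsink, module, shield, standoff}
7. bezel@(3, -1) [+x clear] — {bezel, daughtercard, duct, heatsink, module, shield, standoff}
8. connector@(0, 0) [-x clear] — {bezel, connector, daughtercard, duct, heatsink, module, shield, standoff}

duct; standoff; daughtercard; module; shield; heatsink; bezel; connector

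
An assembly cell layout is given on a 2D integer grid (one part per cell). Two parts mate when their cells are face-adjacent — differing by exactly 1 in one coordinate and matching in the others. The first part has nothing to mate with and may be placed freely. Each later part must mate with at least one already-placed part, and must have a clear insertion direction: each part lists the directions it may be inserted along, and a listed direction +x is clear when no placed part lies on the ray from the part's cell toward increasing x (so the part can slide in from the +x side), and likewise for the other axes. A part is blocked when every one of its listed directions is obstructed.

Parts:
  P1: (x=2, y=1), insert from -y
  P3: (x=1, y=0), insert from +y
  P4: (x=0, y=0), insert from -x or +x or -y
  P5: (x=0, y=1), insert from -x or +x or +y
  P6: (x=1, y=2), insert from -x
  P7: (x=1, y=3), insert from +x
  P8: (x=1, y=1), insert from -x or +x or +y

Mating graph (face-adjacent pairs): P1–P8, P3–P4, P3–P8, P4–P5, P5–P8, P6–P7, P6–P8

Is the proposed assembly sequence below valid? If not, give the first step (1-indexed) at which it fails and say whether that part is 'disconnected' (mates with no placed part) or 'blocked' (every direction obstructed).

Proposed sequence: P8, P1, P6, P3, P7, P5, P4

Invalid at step 4 (blocked)

1. P8@(1, 1) [-x clear] — {P8}
2. P1@(2, 1) [-y clear] — {P1, P8}
3. P6@(1, 2) [-x clear] — {P1, P6, P8}
4. P3@(1, 0) — +y all obstructed ⇒ blocked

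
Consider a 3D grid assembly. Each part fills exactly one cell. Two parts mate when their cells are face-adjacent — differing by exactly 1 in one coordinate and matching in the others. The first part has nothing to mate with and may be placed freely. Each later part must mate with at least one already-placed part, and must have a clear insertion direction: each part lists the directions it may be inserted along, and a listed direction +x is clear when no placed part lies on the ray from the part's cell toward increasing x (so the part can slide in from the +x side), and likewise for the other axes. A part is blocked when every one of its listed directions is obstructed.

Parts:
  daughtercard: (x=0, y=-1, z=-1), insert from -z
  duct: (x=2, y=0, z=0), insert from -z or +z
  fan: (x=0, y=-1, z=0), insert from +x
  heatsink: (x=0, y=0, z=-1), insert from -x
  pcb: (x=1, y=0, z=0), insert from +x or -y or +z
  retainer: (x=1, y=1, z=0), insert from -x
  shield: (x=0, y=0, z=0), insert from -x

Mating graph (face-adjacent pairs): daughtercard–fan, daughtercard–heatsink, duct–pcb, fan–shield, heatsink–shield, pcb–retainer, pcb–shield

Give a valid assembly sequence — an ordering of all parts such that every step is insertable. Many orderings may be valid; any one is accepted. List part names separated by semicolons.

shield; pcb; heatsink; retainer; daughtercard; fan; duct

1. shield@(0, 0, 0) [-x clear] — {shield}
2. pcb@(1, 0, 0) [+x clear] — {pcb, shield}
3. heatsink@(0, 0, -1) [-x clear] — {heatsink, pcb, shield}
4. retainer@(1, 1, 0) [-x clear] — {heatsink, pcb, retainer, shield}
5. daughtercard@(0, -1, -1) [-z clear] — {daughtercard, heatsink, pcb, retainer, shield}
6. fan@(0, -1, 0) [+x clear] — {daughtercard, fan, heatsink, pcb, retainer, shield}
7. duct@(2, 0, 0) [-z clear] — {daughtercard, duct, fan, heatsink, pcb, retainer, shield}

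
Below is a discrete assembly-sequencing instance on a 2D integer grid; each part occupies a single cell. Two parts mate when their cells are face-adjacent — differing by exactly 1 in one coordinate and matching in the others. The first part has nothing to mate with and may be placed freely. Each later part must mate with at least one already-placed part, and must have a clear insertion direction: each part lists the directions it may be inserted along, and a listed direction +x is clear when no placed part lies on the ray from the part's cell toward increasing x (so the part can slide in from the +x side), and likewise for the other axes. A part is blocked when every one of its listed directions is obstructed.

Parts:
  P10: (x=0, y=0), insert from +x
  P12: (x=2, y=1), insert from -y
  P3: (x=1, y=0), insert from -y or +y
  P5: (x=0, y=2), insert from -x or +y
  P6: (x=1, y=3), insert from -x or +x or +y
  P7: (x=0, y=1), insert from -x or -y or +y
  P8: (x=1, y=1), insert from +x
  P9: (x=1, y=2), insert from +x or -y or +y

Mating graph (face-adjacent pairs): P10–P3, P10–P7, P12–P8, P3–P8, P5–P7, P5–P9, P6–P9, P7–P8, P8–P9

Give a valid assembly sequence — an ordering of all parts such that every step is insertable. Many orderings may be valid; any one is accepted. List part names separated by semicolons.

P10; P3; P8; P12; P9; P5; P6; P7

1. P10@(0, 0) [+x clear] — {P10}
2. P3@(1, 0) [-y clear] — {P10, P3}
3. P8@(1, 1) [+x clear] — {P10, P3, P8}
4. P12@(2, 1) [-y clear] — {P10, P12, P3, P8}
5. P9@(1, 2) [+x clear] — {P10, P12, P3, P8, P9}
6. P5@(0, 2) [-x clear] — {P10, P12, P3, P5, P8, P9}
7. P6@(1, 3) [-x clear] — {P10, P12, P3, P5, P6, P8, P9}
8. P7@(0, 1) [-x clear] — {P10, P12, P3, P5, P6, P7, P8, P9}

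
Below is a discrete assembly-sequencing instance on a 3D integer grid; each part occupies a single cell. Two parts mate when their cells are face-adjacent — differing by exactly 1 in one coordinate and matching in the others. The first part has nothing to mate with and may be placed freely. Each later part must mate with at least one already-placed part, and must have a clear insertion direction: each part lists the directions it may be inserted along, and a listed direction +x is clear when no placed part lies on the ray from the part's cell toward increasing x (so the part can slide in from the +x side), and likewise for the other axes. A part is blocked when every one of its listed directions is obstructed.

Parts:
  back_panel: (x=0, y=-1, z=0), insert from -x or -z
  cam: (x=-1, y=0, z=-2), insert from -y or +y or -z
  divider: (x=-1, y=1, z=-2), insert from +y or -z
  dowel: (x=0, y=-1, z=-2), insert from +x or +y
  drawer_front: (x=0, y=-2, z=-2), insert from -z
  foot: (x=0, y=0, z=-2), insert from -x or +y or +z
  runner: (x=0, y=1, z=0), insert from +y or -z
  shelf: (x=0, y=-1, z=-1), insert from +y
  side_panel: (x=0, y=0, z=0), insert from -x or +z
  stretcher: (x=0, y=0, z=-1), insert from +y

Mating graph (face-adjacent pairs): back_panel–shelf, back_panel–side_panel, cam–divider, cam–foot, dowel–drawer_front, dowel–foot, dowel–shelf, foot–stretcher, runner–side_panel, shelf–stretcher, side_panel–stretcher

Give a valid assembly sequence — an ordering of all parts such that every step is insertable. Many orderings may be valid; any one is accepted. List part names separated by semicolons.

dowel; foot; drawer_front; cam; shelf; back_panel; stretcher; side_panel; runner; divider

1. dowel@(0, -1, -2) [+x clear] — {dowel}
2. foot@(0, 0, -2) [-x clear] — {dowel, foot}
3. drawer_front@(0, -2, -2) [-z clear] — {dowel, drawer_front, foot}
4. cam@(-1, 0, -2) [-y clear] — {cam, dowel, drawer_front, foot}
5. shelf@(0, -1, -1) [+y clear] — {cam, dowel, drawer_front, foot, shelf}
6. back_panel@(0, -1, 0) [-x clear] — {back_panel, cam, dowel, drawer_front, foot, shelf}
7. stretcher@(0, 0, -1) [+y clear] — {back_panel, cam, dowel, drawer_front, foot, shelf, stretcher}
8. side_panel@(0, 0, 0) [-x clear] — {back_panel, cam, dowel, drawer_front, foot, shelf, side_panel, stretcher}
9. runner@(0, 1, 0) [+y clear] — {back_panel, cam, dowel, drawer_front, foot, runner, shelf, side_panel, stretcher}
10. divider@(-1, 1, -2) [+y clear] — {back_panel, cam, divider, dowel, drawer_front, foot, runner, shelf, side_panel, stretcher}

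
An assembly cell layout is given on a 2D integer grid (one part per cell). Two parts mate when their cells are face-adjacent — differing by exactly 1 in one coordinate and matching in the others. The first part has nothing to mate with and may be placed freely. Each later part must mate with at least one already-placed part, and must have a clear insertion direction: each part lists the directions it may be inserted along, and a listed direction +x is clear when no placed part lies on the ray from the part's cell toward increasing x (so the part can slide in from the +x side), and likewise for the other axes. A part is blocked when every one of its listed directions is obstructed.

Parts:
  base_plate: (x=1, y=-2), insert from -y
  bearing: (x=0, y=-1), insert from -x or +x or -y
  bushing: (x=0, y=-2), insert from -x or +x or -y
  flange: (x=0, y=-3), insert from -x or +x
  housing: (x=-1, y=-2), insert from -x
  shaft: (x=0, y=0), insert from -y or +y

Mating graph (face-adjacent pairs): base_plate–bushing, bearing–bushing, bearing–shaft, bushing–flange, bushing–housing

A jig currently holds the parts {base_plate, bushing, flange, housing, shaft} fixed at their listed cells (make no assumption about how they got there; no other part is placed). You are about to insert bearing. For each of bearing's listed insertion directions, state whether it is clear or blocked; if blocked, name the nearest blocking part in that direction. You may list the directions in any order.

+x: clear; -x: clear; -y: blocked by bushing

-x: ray from bearing(0, -1) has no placed part ⇒ clear
+x: ray from bearing(0, -1) has no placed part ⇒ clear
-y: nearest on ray is bushing@(0, -2) ⇒ blocked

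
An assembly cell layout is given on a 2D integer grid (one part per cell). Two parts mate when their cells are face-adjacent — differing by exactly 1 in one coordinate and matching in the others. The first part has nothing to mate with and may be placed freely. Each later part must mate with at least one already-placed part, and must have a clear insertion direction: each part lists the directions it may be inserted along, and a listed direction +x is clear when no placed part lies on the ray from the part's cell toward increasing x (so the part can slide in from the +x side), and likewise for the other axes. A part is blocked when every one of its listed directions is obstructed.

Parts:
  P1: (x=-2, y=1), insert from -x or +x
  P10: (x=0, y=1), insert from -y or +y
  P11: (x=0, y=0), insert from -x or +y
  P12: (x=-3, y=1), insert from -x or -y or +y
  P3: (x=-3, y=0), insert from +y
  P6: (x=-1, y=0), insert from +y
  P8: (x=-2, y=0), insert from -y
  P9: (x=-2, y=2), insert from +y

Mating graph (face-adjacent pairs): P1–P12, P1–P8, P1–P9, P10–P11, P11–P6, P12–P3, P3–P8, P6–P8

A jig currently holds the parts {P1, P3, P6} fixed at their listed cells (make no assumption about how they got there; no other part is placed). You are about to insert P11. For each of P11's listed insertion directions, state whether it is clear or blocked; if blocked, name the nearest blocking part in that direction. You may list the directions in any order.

-x: nearest on ray is P6@(-1, 0) ⇒ blocked
+y: ray from P11(0, 0) has no placed part ⇒ clear

+y: clear; -x: blocked by P6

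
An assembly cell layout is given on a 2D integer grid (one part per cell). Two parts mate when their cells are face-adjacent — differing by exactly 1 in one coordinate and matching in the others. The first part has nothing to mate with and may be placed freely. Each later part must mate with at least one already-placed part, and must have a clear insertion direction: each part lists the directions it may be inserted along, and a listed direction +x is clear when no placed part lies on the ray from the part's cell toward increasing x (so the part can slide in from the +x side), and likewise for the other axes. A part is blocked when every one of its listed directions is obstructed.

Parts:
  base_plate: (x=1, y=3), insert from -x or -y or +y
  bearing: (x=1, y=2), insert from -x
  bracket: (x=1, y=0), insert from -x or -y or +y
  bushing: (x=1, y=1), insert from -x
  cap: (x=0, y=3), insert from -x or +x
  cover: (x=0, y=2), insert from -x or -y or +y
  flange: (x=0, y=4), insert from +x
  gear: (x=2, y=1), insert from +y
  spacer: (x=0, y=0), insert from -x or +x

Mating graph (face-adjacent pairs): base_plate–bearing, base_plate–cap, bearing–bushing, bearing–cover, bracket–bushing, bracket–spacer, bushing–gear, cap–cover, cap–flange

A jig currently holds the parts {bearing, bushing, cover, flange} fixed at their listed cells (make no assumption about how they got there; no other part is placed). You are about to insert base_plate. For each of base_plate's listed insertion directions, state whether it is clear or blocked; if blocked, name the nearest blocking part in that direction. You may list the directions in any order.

+y: clear; -x: clear; -y: blocked by bearing

-x: ray from base_plate(1, 3) has no placed part ⇒ clear
-y: nearest on ray is bearing@(1, 2) ⇒ blocked
+y: ray from base_plate(1, 3) has no placed part ⇒ clear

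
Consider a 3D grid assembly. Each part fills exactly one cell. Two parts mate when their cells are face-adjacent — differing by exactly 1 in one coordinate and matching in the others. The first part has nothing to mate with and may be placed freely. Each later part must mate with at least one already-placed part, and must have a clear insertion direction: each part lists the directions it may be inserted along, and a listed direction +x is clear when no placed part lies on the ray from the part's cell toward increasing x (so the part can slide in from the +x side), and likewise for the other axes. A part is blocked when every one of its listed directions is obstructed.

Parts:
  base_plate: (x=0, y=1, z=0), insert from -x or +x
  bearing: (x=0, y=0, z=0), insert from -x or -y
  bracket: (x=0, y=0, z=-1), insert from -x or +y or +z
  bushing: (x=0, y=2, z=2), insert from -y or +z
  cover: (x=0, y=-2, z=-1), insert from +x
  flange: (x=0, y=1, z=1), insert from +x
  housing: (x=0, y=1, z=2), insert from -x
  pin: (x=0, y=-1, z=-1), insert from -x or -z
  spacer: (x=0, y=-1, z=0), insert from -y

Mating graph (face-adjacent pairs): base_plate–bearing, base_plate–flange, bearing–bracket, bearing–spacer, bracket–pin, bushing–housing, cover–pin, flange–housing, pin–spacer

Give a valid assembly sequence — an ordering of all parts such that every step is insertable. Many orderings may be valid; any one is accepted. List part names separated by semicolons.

1. spacer@(0, -1, 0) [-y clear] — {spacer}
2. pin@(0, -1, -1) [-x clear] — {pin, spacer}
3. bracket@(0, 0, -1) [-x clear] — {bracket, pin, spacer}
4. cover@(0, -2, -1) [+x clear] — {bracket, cover, pin, spacer}
5. bearing@(0, 0, 0) [-x clear] — {bearing, bracket, cover, pin, spacer}
6. base_plate@(0, 1, 0) [-x clear] — {base_plate, bearing, bracket, cover, pin, spacer}
7. flange@(0, 1, 1) [+x clear] — {base_plate, bearing, bracket, cover, flange, pin, spacer}
8. housing@(0, 1, 2) [-x clear] — {base_plate, bearing, bracket, cover, flange, housing, pin, spacer}
9. bushing@(0, 2, 2) [+z clear] — {base_plate, bearing, bracket, bushing, cover, flange, housing, pin, spacer}

spacer; pin; bracket; cover; bearing; base_plate; flange; housing; bushing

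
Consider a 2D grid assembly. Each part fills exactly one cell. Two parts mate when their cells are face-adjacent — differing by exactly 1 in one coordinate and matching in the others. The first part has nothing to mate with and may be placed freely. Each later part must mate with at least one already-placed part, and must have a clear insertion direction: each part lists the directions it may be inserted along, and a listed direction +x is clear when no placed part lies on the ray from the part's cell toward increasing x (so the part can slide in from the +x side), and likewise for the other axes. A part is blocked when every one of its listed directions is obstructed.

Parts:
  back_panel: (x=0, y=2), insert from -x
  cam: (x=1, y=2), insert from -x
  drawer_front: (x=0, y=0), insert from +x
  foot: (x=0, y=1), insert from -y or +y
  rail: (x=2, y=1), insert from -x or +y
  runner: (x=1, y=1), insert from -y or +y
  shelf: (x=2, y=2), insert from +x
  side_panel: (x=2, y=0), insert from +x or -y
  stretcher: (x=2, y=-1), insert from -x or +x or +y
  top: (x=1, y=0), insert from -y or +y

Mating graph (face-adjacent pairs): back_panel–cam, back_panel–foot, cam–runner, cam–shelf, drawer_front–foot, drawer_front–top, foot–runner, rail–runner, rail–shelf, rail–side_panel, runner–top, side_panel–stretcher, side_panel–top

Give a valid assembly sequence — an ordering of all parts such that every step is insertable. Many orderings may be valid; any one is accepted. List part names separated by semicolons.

1. shelf@(2, 2) [+x clear] — {shelf}
2. rail@(2, 1) [-x clear] — {rail, shelf}
3. cam@(1, 2) [-x clear] — {cam, rail, shelf}
4. back_panel@(0, 2) [-x clear] — {back_panel, cam, rail, shelf}
5. foot@(0, 1) [-y clear] — {back_panel, cam, foot, rail, shelf}
6. runner@(1, 1) [-y clear] — {back_panel, cam, foot, rail, runner, shelf}
7. drawer_front@(0, 0) [+x clear] — {back_panel, cam, drawer_front, foot, rail, runner, shelf}
8. top@(1, 0) [-y clear] — {back_panel, cam, drawer_front, foot, rail, runner, shelf, top}
9. side_panel@(2, 0) [+x clear] — {back_panel, cam, drawer_front, foot, rail, runner, shelf, side_panel, top}
10. stretcher@(2, -1) [-x clear] — {back_panel, cam, drawer_front, foot, rail, runner, shelf, side_panel, stretcher, top}

shelf; rail; cam; back_panel; foot; runner; drawer_front; top; side_panel; stretcher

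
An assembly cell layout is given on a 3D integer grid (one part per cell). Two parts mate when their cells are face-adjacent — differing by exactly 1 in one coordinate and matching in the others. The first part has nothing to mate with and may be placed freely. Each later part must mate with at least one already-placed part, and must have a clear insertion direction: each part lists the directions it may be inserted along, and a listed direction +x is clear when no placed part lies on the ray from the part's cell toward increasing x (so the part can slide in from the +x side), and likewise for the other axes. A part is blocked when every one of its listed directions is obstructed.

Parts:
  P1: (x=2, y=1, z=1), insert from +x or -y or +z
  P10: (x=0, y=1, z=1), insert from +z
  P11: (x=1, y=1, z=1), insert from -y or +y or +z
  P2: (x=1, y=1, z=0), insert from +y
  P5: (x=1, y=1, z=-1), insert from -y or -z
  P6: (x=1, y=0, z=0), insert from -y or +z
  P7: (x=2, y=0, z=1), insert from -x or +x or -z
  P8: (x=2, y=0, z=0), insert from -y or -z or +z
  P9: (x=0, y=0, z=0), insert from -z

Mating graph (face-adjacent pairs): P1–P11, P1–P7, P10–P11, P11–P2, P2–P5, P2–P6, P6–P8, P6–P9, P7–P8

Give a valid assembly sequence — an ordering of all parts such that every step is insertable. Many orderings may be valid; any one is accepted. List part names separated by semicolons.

1. P6@(1, 0, 0) [-y clear] — {P6}
2. P9@(0, 0, 0) [-z clear] — {P6, P9}
3. P8@(2, 0, 0) [-y clear] — {P6, P8, P9}
4. P7@(2, 0, 1) [-x clear] — {P6, P7, P8, P9}
5. P2@(1, 1, 0) [+y clear] — {P2, P6, P7, P8, P9}
6. P5@(1, 1, -1) [-y clear] — {P2, P5, P6, P7, P8, P9}
7. P11@(1, 1, 1) [-y clear] — {P11, P2, P5, P6, P7, P8, P9}
8. P10@(0, 1, 1) [+z clear] — {P10, P11, P2, P5, P6, P7, P8, P9}
9. P1@(2, 1, 1) [+x clear] — {P1, P10, P11, P2, P5, P6, P7, P8, P9}

P6; P9; P8; P7; P2; P5; P11; P10; P1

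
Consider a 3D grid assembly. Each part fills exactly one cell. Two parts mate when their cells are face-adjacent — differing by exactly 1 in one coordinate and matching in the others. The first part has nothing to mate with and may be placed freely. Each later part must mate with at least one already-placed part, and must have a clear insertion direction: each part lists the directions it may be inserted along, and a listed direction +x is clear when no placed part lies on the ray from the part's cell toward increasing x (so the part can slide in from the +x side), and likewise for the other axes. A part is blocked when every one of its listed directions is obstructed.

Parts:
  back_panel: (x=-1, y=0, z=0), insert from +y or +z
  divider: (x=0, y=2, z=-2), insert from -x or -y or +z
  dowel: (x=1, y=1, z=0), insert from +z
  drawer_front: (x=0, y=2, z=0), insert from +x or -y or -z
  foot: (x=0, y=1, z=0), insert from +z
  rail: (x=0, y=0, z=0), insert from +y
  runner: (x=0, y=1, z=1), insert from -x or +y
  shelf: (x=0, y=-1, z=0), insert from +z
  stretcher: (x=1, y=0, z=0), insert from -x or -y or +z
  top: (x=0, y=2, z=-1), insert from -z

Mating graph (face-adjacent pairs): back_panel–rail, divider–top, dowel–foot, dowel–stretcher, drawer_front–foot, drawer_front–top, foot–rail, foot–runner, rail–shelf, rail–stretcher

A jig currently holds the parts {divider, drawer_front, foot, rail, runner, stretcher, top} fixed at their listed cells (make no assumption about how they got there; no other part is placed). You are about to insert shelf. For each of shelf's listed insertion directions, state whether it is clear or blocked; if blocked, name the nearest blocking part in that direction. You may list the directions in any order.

+z: ray from shelf(0, -1, 0) has no placed part ⇒ clear

+z: clear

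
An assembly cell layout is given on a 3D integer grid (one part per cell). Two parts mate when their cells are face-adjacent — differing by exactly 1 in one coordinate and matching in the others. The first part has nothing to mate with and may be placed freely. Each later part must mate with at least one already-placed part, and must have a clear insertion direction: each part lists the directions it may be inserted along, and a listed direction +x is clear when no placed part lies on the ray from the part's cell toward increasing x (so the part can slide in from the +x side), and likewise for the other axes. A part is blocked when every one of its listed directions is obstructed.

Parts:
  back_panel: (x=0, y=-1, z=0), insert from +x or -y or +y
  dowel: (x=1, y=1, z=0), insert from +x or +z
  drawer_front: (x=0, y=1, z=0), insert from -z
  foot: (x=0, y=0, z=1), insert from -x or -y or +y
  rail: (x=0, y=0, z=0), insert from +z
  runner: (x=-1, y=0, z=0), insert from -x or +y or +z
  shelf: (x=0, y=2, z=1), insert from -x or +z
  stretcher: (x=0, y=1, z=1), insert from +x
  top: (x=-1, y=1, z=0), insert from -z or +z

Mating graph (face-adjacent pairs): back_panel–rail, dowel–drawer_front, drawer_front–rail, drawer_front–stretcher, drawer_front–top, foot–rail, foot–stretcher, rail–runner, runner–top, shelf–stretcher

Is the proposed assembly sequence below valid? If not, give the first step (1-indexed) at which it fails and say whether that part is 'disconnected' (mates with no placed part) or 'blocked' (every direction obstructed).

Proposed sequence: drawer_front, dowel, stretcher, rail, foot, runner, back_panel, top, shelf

Valid

1. drawer_front@(0, 1, 0) [-z clear] — {drawer_front}
2. dowel@(1, 1, 0) [+x clear] — {dowel, drawer_front}
3. stretcher@(0, 1, 1) [+x clear] — {dowel, drawer_front, stretcher}
4. rail@(0, 0, 0) [+z clear] — {dowel, drawer_front, rail, stretcher}
5. foot@(0, 0, 1) [-x clear] — {dowel, drawer_front, foot, rail, stretcher}
6. runner@(-1, 0, 0) [-x clear] — {dowel, drawer_front, foot, rail, runner, stretcher}
7. back_panel@(0, -1, 0) [+x clear] — {back_panel, dowel, drawer_front, foot, rail, runner, stretcher}
8. top@(-1, 1, 0) [-z clear] — {back_panel, dowel, drawer_front, foot, rail, runner, stretcher, top}
9. shelf@(0, 2, 1) [-x clear] — {back_panel, dowel, drawer_front, foot, rail, runner, shelf, stretcher, top}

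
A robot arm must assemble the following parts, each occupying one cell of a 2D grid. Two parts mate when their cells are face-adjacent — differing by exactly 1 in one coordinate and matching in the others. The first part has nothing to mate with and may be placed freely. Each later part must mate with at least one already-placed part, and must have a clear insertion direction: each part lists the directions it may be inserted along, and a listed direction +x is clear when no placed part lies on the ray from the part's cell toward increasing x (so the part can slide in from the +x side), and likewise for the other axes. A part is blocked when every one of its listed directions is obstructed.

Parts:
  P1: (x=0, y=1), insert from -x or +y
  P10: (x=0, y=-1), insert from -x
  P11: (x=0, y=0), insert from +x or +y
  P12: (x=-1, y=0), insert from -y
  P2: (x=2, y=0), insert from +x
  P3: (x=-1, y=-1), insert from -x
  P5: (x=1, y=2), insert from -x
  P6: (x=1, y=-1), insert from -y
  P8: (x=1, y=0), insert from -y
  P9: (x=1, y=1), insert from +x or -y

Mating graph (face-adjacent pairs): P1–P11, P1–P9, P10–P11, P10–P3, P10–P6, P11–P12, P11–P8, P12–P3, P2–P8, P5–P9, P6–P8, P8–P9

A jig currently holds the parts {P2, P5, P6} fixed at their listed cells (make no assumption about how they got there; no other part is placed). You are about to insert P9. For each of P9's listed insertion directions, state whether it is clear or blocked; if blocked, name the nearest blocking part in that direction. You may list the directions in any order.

+x: clear; -y: blocked by P6

+x: ray from P9(1, 1) has no placed part ⇒ clear
-y: nearest on ray is P6@(1, -1) ⇒ blocked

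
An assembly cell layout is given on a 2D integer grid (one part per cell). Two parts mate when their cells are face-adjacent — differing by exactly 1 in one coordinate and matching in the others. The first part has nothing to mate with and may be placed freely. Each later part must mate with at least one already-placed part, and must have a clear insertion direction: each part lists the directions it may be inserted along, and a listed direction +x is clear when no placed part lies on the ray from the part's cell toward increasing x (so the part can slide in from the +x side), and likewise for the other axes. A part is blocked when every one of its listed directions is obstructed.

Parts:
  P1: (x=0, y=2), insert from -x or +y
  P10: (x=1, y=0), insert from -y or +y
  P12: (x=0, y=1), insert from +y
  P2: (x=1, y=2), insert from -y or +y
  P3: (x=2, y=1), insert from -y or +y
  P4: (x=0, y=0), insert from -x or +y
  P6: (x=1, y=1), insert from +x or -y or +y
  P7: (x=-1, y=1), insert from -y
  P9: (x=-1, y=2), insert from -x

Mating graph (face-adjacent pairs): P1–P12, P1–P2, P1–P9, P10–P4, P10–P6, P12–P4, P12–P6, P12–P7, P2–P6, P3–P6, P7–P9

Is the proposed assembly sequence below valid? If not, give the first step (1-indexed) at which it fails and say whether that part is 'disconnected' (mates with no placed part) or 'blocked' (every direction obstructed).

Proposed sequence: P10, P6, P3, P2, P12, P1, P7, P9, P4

Valid

1. P10@(1, 0) [-y clear] — {P10}
2. P6@(1, 1) [+x clear] — {P10, P6}
3. P3@(2, 1) [-y clear] — {P10, P3, P6}
4. P2@(1, 2) [+y clear] — {P10, P2, P3, P6}
5. P12@(0, 1) [+y clear] — {P10, P12, P2, P3, P6}
6. P1@(0, 2) [-x clear] — {P1, P10, P12, P2, P3, P6}
7. P7@(-1, 1) [-y clear] — {P1, P10, P12, P2, P3, P6, P7}
8. P9@(-1, 2) [-x clear] — {P1, P10, P12, P2, P3, P6, P7, P9}
9. P4@(0, 0) [-x clear] — {P1, P10, P12, P2, P3, P4, P6, P7, P9}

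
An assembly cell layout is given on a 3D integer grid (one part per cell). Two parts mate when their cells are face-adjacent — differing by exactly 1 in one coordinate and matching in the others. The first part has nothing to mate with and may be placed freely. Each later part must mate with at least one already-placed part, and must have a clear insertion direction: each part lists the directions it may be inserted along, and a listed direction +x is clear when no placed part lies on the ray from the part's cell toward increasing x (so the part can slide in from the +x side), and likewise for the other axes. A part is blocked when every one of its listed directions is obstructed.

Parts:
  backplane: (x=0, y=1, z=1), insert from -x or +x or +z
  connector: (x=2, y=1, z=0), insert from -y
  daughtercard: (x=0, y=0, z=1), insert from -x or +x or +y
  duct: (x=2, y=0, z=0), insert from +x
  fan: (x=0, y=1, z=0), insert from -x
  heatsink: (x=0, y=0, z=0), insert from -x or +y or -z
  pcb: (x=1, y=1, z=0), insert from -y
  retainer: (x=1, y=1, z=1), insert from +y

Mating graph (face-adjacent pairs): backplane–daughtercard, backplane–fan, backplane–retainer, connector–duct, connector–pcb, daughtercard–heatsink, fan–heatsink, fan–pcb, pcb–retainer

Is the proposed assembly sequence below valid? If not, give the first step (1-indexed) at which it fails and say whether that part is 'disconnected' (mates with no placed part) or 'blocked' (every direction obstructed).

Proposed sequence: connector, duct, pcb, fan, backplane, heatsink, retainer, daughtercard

1. connector@(2, 1, 0) [-y clear] — {connector}
2. duct@(2, 0, 0) [+x clear] — {connector, duct}
3. pcb@(1, 1, 0) [-y clear] — {connector, duct, pcb}
4. fan@(0, 1, 0) [-x clear] — {connector, duct, fan, pcb}
5. backplane@(0, 1, 1) [-x clear] — {backplane, connector, duct, fan, pcb}
6. heatsink@(0, 0, 0) [-x clear] — {backplane, connector, duct, fan, heatsink, pcb}
7. retainer@(1, 1, 1) [+y clear] — {backplane, connector, duct, fan, heatsink, pcb, retainer}
8. daughtercard@(0, 0, 1) [-x clear] — {backplane, connector, daughtercard, duct, fan, heatsink, pcb, retainer}

Valid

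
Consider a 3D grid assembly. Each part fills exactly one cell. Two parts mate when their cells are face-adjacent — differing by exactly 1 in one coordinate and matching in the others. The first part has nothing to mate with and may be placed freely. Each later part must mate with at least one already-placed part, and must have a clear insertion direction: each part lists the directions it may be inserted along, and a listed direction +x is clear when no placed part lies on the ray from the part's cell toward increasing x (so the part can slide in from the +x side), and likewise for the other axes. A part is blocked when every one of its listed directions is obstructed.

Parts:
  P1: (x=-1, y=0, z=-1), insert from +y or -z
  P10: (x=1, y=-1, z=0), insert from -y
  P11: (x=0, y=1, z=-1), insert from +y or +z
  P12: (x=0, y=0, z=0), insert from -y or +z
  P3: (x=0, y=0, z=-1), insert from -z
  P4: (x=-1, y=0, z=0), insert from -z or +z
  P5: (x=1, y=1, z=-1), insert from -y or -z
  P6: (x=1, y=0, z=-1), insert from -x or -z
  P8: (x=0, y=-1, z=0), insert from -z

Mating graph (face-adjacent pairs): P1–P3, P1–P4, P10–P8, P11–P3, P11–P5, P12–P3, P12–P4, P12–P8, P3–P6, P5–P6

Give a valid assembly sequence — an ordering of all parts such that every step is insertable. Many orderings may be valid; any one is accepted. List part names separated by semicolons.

1. P10@(1, -1, 0) [-y clear] — {P10}
2. P8@(0, -1, 0) [-z clear] — {P10, P8}
3. P12@(0, 0, 0) [+z clear] — {P10, P12, P8}
4. P4@(-1, 0, 0) [-z clear] — {P10, P12, P4, P8}
5. P3@(0, 0, -1) [-z clear] — {P10, P12, P3, P4, P8}
6. P11@(0, 1, -1) [+y clear] — {P10, P11, P12, P3, P4, P8}
7. P5@(1, 1, -1) [-y clear] — {P10, P11, P12, P3, P4, P5, P8}
8. P1@(-1, 0, -1) [+y clear] — {P1, P10, P11, P12, P3, P4, P5, P8}
9. P6@(1, 0, -1) [-z clear] — {P1, P10, P11, P12, P3, P4, P5, P6, P8}

P10; P8; P12; P4; P3; P11; P5; P1; P6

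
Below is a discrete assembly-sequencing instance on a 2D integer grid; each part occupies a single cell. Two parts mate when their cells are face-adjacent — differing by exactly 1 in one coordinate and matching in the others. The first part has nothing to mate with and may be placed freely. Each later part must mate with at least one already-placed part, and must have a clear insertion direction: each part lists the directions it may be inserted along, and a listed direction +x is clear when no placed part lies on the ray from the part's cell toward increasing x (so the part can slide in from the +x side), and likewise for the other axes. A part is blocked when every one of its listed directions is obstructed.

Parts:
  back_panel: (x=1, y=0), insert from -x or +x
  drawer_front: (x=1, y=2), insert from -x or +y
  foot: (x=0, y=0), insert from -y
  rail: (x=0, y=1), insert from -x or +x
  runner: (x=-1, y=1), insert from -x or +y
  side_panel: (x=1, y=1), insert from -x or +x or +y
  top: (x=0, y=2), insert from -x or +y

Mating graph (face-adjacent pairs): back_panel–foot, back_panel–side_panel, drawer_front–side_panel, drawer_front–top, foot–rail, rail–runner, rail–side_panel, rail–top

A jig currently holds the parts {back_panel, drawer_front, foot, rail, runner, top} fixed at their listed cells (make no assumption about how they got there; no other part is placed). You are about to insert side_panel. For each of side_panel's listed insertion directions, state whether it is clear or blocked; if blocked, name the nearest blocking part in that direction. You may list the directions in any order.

-x: nearest on ray is rail@(0, 1) ⇒ blocked
+x: ray from side_panel(1, 1) has no placed part ⇒ clear
+y: nearest on ray is drawer_front@(1, 2) ⇒ blocked

+x: clear; +y: blocked by drawer_front; -x: blocked by rail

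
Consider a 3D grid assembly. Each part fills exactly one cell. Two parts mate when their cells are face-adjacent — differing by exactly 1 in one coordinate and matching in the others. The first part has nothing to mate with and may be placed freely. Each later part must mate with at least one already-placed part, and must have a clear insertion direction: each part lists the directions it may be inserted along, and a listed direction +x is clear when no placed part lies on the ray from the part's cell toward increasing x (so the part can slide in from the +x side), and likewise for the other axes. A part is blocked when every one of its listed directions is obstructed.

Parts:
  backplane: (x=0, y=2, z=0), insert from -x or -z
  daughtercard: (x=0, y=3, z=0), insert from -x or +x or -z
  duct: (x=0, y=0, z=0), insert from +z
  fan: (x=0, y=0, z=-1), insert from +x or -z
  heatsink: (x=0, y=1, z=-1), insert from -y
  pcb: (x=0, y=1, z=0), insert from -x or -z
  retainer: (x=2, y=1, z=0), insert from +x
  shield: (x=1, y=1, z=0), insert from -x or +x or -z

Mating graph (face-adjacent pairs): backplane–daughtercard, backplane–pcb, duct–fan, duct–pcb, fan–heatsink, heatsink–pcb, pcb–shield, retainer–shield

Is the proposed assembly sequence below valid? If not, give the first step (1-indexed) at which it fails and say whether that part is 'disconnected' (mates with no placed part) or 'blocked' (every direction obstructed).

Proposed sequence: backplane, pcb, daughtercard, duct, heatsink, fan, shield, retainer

1. backplane@(0, 2, 0) [-x clear] — {backplane}
2. pcb@(0, 1, 0) [-x clear] — {backplane, pcb}
3. daughtercard@(0, 3, 0) [-x clear] — {backplane, daughtercard, pcb}
4. duct@(0, 0, 0) [+z clear] — {backplane, daughtercard, duct, pcb}
5. heatsink@(0, 1, -1) [-y clear] — {backplane, daughtercard, duct, heatsink, pcb}
6. fan@(0, 0, -1) [+x clear] — {backplane, daughtercard, duct, fan, heatsink, pcb}
7. shield@(1, 1, 0) [+x clear] — {backplane, daughtercard, duct, fan, heatsink, pcb, shield}
8. retainer@(2, 1, 0) [+x clear] — {backplane, daughtercard, duct, fan, heatsink, pcb, retainer, shield}

Valid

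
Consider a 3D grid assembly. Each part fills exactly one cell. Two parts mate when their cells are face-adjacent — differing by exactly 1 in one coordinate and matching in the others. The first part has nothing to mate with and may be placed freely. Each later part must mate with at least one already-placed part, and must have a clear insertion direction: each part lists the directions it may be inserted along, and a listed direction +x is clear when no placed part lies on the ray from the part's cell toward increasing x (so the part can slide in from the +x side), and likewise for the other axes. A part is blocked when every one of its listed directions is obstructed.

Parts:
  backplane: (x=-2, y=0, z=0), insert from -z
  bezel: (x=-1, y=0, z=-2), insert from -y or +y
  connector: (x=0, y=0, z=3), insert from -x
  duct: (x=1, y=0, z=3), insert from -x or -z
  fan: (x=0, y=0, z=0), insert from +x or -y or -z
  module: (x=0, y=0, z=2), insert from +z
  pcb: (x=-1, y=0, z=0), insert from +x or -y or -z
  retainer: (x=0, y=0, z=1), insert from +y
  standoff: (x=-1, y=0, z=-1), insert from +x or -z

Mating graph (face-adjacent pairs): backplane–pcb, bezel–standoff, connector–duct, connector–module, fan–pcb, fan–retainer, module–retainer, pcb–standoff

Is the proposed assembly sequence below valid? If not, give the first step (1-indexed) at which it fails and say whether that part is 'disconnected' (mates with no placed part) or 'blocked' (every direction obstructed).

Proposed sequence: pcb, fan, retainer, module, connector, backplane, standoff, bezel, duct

1. pcb@(-1, 0, 0) [+x clear] — {pcb}
2. fan@(0, 0, 0) [+x clear] — {fan, pcb}
3. retainer@(0, 0, 1) [+y clear] — {fan, pcb, retainer}
4. module@(0, 0, 2) [+z clear] — {fan, module, pcb, retainer}
5. connector@(0, 0, 3) [-x clear] — {connector, fan, module, pcb, retainer}
6. backplane@(-2, 0, 0) [-z clear] — {backplane, connector, fan, module, pcb, retainer}
7. standoff@(-1, 0, -1) [+x clear] — {backplane, connector, fan, module, pcb, retainer, standoff}
8. bezel@(-1, 0, -2) [-y clear] — {backplane, bezel, connector, fan, module, pcb, retainer, standoff}
9. duct@(1, 0, 3) [-z clear] — {backplane, bezel, connector, duct, fan, module, pcb, retainer, standoff}

Valid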